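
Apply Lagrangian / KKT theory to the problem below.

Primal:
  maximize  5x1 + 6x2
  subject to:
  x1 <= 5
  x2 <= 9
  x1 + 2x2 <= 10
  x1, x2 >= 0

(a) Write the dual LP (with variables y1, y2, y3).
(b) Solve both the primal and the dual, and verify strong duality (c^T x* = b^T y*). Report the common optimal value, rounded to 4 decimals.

The standard primal-dual pair for 'max c^T x s.t. A x <= b, x >= 0' is:
  Dual:  min b^T y  s.t.  A^T y >= c,  y >= 0.

So the dual LP is:
  minimize  5y1 + 9y2 + 10y3
  subject to:
    y1 + y3 >= 5
    y2 + 2y3 >= 6
    y1, y2, y3 >= 0

Solving the primal: x* = (5, 2.5).
  primal value c^T x* = 40.
Solving the dual: y* = (2, 0, 3).
  dual value b^T y* = 40.
Strong duality: c^T x* = b^T y*. Confirmed.

40


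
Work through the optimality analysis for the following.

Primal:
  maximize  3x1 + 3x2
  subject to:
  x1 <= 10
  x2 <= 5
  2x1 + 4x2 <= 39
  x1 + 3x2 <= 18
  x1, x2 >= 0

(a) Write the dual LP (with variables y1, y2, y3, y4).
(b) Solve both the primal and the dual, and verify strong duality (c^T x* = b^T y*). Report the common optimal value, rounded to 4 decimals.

The standard primal-dual pair for 'max c^T x s.t. A x <= b, x >= 0' is:
  Dual:  min b^T y  s.t.  A^T y >= c,  y >= 0.

So the dual LP is:
  minimize  10y1 + 5y2 + 39y3 + 18y4
  subject to:
    y1 + 2y3 + y4 >= 3
    y2 + 4y3 + 3y4 >= 3
    y1, y2, y3, y4 >= 0

Solving the primal: x* = (10, 2.6667).
  primal value c^T x* = 38.
Solving the dual: y* = (2, 0, 0, 1).
  dual value b^T y* = 38.
Strong duality: c^T x* = b^T y*. Confirmed.

38


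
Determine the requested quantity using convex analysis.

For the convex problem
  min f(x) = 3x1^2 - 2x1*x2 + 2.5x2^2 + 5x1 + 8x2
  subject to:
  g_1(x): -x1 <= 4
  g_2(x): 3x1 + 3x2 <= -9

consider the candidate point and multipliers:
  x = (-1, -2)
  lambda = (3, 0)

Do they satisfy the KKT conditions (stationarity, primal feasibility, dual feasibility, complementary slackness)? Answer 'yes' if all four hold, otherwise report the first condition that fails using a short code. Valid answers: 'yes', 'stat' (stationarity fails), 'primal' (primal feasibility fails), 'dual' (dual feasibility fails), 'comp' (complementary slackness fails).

Gradient of f: grad f(x) = Q x + c = (3, 0)
Constraint values g_i(x) = a_i^T x - b_i:
  g_1((-1, -2)) = -3
  g_2((-1, -2)) = 0
Stationarity residual: grad f(x) + sum_i lambda_i a_i = (0, 0)
  -> stationarity OK
Primal feasibility (all g_i <= 0): OK
Dual feasibility (all lambda_i >= 0): OK
Complementary slackness (lambda_i * g_i(x) = 0 for all i): FAILS

Verdict: the first failing condition is complementary_slackness -> comp.

comp


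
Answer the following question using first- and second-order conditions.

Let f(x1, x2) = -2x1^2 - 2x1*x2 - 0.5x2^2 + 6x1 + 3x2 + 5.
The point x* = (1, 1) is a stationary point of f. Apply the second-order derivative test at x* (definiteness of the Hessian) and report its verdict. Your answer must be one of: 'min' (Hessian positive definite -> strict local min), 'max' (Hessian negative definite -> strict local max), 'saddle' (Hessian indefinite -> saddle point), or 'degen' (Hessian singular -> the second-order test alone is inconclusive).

Compute the Hessian H = grad^2 f:
  H = [[-4, -2], [-2, -1]]
Verify stationarity: grad f(x*) = H x* + g = (0, 0).
Eigenvalues of H: -5, 0.
H has a zero eigenvalue (singular; negative semidefinite but not definite), so H is neither positive definite, negative definite, nor indefinite. The second-order test alone is inconclusive -> degen.
(Indeed, f is constant along the null direction of H through x*, so x* is not a strict local extremum.)

degen


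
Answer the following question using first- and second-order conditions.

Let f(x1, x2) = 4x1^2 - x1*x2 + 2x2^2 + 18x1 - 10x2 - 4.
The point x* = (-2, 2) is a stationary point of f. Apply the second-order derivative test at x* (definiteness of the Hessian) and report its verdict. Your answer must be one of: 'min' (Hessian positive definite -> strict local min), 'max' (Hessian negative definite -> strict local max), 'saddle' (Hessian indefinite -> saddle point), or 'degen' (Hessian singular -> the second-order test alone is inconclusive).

Compute the Hessian H = grad^2 f:
  H = [[8, -1], [-1, 4]]
Verify stationarity: grad f(x*) = H x* + g = (0, 0).
Eigenvalues of H: 3.7639, 8.2361.
Both eigenvalues > 0, so H is positive definite -> x* is a strict local min.

min


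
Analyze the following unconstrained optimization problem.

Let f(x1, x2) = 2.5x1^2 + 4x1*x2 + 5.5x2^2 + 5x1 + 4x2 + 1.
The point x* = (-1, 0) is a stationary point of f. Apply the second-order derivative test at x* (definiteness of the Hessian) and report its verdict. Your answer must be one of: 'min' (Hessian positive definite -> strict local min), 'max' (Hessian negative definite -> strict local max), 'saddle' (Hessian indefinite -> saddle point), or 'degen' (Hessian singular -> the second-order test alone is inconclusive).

Compute the Hessian H = grad^2 f:
  H = [[5, 4], [4, 11]]
Verify stationarity: grad f(x*) = H x* + g = (0, 0).
Eigenvalues of H: 3, 13.
Both eigenvalues > 0, so H is positive definite -> x* is a strict local min.

min


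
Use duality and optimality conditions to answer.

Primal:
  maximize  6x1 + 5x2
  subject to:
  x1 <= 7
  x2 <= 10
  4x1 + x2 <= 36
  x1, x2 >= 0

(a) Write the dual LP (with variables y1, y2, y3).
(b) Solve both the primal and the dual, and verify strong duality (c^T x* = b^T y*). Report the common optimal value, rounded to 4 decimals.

The standard primal-dual pair for 'max c^T x s.t. A x <= b, x >= 0' is:
  Dual:  min b^T y  s.t.  A^T y >= c,  y >= 0.

So the dual LP is:
  minimize  7y1 + 10y2 + 36y3
  subject to:
    y1 + 4y3 >= 6
    y2 + y3 >= 5
    y1, y2, y3 >= 0

Solving the primal: x* = (6.5, 10).
  primal value c^T x* = 89.
Solving the dual: y* = (0, 3.5, 1.5).
  dual value b^T y* = 89.
Strong duality: c^T x* = b^T y*. Confirmed.

89


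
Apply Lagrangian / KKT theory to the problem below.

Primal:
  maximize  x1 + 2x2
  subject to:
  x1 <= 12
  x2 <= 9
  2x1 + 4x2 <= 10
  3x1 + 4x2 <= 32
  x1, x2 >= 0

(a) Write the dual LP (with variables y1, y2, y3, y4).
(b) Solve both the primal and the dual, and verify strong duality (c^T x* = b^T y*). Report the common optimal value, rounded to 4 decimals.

The standard primal-dual pair for 'max c^T x s.t. A x <= b, x >= 0' is:
  Dual:  min b^T y  s.t.  A^T y >= c,  y >= 0.

So the dual LP is:
  minimize  12y1 + 9y2 + 10y3 + 32y4
  subject to:
    y1 + 2y3 + 3y4 >= 1
    y2 + 4y3 + 4y4 >= 2
    y1, y2, y3, y4 >= 0

Solving the primal: x* = (5, 0).
  primal value c^T x* = 5.
Solving the dual: y* = (0, 0, 0.5, 0).
  dual value b^T y* = 5.
Strong duality: c^T x* = b^T y*. Confirmed.

5


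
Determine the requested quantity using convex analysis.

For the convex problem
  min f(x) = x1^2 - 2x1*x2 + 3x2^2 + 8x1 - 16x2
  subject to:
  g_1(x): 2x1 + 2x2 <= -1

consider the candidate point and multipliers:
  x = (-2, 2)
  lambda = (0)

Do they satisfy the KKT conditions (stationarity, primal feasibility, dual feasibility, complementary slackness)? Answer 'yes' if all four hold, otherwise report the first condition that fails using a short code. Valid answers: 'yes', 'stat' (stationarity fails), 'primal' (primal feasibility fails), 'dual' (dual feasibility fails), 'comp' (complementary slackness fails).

Gradient of f: grad f(x) = Q x + c = (0, 0)
Constraint values g_i(x) = a_i^T x - b_i:
  g_1((-2, 2)) = 1
Stationarity residual: grad f(x) + sum_i lambda_i a_i = (0, 0)
  -> stationarity OK
Primal feasibility (all g_i <= 0): FAILS
Dual feasibility (all lambda_i >= 0): OK
Complementary slackness (lambda_i * g_i(x) = 0 for all i): OK

Verdict: the first failing condition is primal_feasibility -> primal.

primal


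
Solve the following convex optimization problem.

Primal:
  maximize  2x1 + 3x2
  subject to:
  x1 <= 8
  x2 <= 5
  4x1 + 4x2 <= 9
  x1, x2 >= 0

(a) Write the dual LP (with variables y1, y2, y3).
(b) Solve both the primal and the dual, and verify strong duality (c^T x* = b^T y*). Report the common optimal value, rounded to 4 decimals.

The standard primal-dual pair for 'max c^T x s.t. A x <= b, x >= 0' is:
  Dual:  min b^T y  s.t.  A^T y >= c,  y >= 0.

So the dual LP is:
  minimize  8y1 + 5y2 + 9y3
  subject to:
    y1 + 4y3 >= 2
    y2 + 4y3 >= 3
    y1, y2, y3 >= 0

Solving the primal: x* = (0, 2.25).
  primal value c^T x* = 6.75.
Solving the dual: y* = (0, 0, 0.75).
  dual value b^T y* = 6.75.
Strong duality: c^T x* = b^T y*. Confirmed.

6.75


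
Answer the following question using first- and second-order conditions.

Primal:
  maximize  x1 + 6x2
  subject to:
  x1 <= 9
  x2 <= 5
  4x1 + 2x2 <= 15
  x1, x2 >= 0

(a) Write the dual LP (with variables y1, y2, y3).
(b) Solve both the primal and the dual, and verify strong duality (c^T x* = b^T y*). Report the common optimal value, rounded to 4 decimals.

The standard primal-dual pair for 'max c^T x s.t. A x <= b, x >= 0' is:
  Dual:  min b^T y  s.t.  A^T y >= c,  y >= 0.

So the dual LP is:
  minimize  9y1 + 5y2 + 15y3
  subject to:
    y1 + 4y3 >= 1
    y2 + 2y3 >= 6
    y1, y2, y3 >= 0

Solving the primal: x* = (1.25, 5).
  primal value c^T x* = 31.25.
Solving the dual: y* = (0, 5.5, 0.25).
  dual value b^T y* = 31.25.
Strong duality: c^T x* = b^T y*. Confirmed.

31.25


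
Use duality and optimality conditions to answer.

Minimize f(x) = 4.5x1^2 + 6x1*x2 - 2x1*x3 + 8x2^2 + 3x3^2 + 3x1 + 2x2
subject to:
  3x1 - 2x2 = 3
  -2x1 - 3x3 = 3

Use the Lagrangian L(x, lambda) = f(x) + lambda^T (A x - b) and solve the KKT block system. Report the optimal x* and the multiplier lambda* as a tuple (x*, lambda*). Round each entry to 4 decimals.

Form the Lagrangian:
  L(x, lambda) = (1/2) x^T Q x + c^T x + lambda^T (A x - b)
Stationarity (grad_x L = 0): Q x + c + A^T lambda = 0.
Primal feasibility: A x = b.

This gives the KKT block system:
  [ Q   A^T ] [ x     ]   [-c ]
  [ A    0  ] [ lambda ] = [ b ]

Solving the linear system:
  x*      = (0.4829, -0.7756, -1.322)
  lambda* = (-3.7561, -2.9659)
  f(x*)   = 10.0317

x* = (0.4829, -0.7756, -1.322), lambda* = (-3.7561, -2.9659)


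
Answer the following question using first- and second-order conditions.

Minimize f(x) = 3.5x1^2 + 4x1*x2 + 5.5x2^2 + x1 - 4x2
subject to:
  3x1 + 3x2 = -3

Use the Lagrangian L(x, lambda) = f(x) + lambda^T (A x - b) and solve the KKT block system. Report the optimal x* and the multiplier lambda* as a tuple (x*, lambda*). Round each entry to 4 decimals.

Form the Lagrangian:
  L(x, lambda) = (1/2) x^T Q x + c^T x + lambda^T (A x - b)
Stationarity (grad_x L = 0): Q x + c + A^T lambda = 0.
Primal feasibility: A x = b.

This gives the KKT block system:
  [ Q   A^T ] [ x     ]   [-c ]
  [ A    0  ] [ lambda ] = [ b ]

Solving the linear system:
  x*      = (-1.2, 0.2)
  lambda* = (2.2)
  f(x*)   = 2.3

x* = (-1.2, 0.2), lambda* = (2.2)


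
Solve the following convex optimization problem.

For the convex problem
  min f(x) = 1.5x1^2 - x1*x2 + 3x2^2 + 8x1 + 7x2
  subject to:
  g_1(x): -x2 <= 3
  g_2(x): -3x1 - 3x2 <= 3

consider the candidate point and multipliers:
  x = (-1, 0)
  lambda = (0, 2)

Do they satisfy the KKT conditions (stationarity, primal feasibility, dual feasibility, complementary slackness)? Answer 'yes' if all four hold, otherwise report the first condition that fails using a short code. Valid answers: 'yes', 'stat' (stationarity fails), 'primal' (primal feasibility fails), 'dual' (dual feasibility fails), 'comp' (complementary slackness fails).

Gradient of f: grad f(x) = Q x + c = (5, 8)
Constraint values g_i(x) = a_i^T x - b_i:
  g_1((-1, 0)) = -3
  g_2((-1, 0)) = 0
Stationarity residual: grad f(x) + sum_i lambda_i a_i = (-1, 2)
  -> stationarity FAILS
Primal feasibility (all g_i <= 0): OK
Dual feasibility (all lambda_i >= 0): OK
Complementary slackness (lambda_i * g_i(x) = 0 for all i): OK

Verdict: the first failing condition is stationarity -> stat.

stat


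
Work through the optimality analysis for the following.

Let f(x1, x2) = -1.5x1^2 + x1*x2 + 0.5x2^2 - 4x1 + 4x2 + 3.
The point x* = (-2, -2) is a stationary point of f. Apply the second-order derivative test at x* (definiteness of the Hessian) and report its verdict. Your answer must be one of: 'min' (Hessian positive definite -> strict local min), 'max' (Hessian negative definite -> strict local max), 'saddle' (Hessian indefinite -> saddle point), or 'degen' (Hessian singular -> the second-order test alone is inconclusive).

Compute the Hessian H = grad^2 f:
  H = [[-3, 1], [1, 1]]
Verify stationarity: grad f(x*) = H x* + g = (0, 0).
Eigenvalues of H: -3.2361, 1.2361.
Eigenvalues have mixed signs, so H is indefinite -> x* is a saddle point.

saddle


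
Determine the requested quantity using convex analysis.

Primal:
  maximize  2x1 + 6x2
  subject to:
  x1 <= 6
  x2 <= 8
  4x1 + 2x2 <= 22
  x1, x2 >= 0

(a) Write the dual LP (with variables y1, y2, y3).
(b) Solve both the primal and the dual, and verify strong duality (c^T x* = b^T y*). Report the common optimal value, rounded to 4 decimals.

The standard primal-dual pair for 'max c^T x s.t. A x <= b, x >= 0' is:
  Dual:  min b^T y  s.t.  A^T y >= c,  y >= 0.

So the dual LP is:
  minimize  6y1 + 8y2 + 22y3
  subject to:
    y1 + 4y3 >= 2
    y2 + 2y3 >= 6
    y1, y2, y3 >= 0

Solving the primal: x* = (1.5, 8).
  primal value c^T x* = 51.
Solving the dual: y* = (0, 5, 0.5).
  dual value b^T y* = 51.
Strong duality: c^T x* = b^T y*. Confirmed.

51


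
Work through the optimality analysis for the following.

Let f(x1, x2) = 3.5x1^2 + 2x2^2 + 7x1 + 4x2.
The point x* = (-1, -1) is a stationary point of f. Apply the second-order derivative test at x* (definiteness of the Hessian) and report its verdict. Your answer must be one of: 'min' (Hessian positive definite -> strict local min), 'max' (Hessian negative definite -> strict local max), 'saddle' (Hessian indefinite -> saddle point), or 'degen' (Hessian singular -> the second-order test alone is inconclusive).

Compute the Hessian H = grad^2 f:
  H = [[7, 0], [0, 4]]
Verify stationarity: grad f(x*) = H x* + g = (0, 0).
Eigenvalues of H: 4, 7.
Both eigenvalues > 0, so H is positive definite -> x* is a strict local min.

min


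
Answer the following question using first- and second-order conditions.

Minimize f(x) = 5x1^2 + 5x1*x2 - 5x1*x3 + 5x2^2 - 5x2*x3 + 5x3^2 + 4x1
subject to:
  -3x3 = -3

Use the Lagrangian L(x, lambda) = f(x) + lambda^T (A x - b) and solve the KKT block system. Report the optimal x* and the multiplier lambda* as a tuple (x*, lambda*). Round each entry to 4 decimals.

Form the Lagrangian:
  L(x, lambda) = (1/2) x^T Q x + c^T x + lambda^T (A x - b)
Stationarity (grad_x L = 0): Q x + c + A^T lambda = 0.
Primal feasibility: A x = b.

This gives the KKT block system:
  [ Q   A^T ] [ x     ]   [-c ]
  [ A    0  ] [ lambda ] = [ b ]

Solving the linear system:
  x*      = (-0.2, 0.6, 1)
  lambda* = (2.6667)
  f(x*)   = 3.6

x* = (-0.2, 0.6, 1), lambda* = (2.6667)


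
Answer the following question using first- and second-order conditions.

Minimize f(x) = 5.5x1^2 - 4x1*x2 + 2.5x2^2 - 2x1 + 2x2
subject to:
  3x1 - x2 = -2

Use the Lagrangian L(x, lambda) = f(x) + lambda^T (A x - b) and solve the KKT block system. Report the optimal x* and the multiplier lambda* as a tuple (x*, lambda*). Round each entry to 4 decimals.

Form the Lagrangian:
  L(x, lambda) = (1/2) x^T Q x + c^T x + lambda^T (A x - b)
Stationarity (grad_x L = 0): Q x + c + A^T lambda = 0.
Primal feasibility: A x = b.

This gives the KKT block system:
  [ Q   A^T ] [ x     ]   [-c ]
  [ A    0  ] [ lambda ] = [ b ]

Solving the linear system:
  x*      = (-0.8125, -0.4375)
  lambda* = (3.0625)
  f(x*)   = 3.4375

x* = (-0.8125, -0.4375), lambda* = (3.0625)


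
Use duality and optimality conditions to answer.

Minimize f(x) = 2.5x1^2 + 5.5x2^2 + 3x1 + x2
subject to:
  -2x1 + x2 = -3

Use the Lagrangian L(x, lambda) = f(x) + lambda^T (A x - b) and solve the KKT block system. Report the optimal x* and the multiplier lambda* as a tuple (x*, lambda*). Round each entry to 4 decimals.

Form the Lagrangian:
  L(x, lambda) = (1/2) x^T Q x + c^T x + lambda^T (A x - b)
Stationarity (grad_x L = 0): Q x + c + A^T lambda = 0.
Primal feasibility: A x = b.

This gives the KKT block system:
  [ Q   A^T ] [ x     ]   [-c ]
  [ A    0  ] [ lambda ] = [ b ]

Solving the linear system:
  x*      = (1.2449, -0.5102)
  lambda* = (4.6122)
  f(x*)   = 8.5306

x* = (1.2449, -0.5102), lambda* = (4.6122)


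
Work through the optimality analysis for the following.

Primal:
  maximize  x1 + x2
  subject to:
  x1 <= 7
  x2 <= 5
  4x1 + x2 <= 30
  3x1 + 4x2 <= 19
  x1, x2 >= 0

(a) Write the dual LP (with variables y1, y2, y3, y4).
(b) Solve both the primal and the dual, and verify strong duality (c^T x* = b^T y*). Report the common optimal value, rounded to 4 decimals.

The standard primal-dual pair for 'max c^T x s.t. A x <= b, x >= 0' is:
  Dual:  min b^T y  s.t.  A^T y >= c,  y >= 0.

So the dual LP is:
  minimize  7y1 + 5y2 + 30y3 + 19y4
  subject to:
    y1 + 4y3 + 3y4 >= 1
    y2 + y3 + 4y4 >= 1
    y1, y2, y3, y4 >= 0

Solving the primal: x* = (6.3333, 0).
  primal value c^T x* = 6.3333.
Solving the dual: y* = (0, 0, 0, 0.3333).
  dual value b^T y* = 6.3333.
Strong duality: c^T x* = b^T y*. Confirmed.

6.3333


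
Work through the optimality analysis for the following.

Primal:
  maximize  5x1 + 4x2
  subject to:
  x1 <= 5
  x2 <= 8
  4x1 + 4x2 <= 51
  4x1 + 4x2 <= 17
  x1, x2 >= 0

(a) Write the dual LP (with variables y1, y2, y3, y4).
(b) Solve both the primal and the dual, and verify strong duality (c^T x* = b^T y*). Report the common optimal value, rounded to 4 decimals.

The standard primal-dual pair for 'max c^T x s.t. A x <= b, x >= 0' is:
  Dual:  min b^T y  s.t.  A^T y >= c,  y >= 0.

So the dual LP is:
  minimize  5y1 + 8y2 + 51y3 + 17y4
  subject to:
    y1 + 4y3 + 4y4 >= 5
    y2 + 4y3 + 4y4 >= 4
    y1, y2, y3, y4 >= 0

Solving the primal: x* = (4.25, 0).
  primal value c^T x* = 21.25.
Solving the dual: y* = (0, 0, 0, 1.25).
  dual value b^T y* = 21.25.
Strong duality: c^T x* = b^T y*. Confirmed.

21.25


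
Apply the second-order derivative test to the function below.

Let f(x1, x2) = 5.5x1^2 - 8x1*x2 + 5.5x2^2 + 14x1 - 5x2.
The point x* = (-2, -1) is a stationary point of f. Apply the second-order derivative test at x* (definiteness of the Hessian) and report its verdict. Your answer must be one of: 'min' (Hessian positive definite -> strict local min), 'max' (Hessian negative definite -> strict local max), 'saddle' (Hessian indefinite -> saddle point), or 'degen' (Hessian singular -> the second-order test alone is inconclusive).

Compute the Hessian H = grad^2 f:
  H = [[11, -8], [-8, 11]]
Verify stationarity: grad f(x*) = H x* + g = (0, 0).
Eigenvalues of H: 3, 19.
Both eigenvalues > 0, so H is positive definite -> x* is a strict local min.

min


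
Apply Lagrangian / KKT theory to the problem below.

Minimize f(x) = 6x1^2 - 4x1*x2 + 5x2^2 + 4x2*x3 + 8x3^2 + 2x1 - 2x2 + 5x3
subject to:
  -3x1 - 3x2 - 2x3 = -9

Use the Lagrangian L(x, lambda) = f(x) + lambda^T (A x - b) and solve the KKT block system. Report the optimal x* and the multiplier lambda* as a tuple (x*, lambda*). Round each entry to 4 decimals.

Form the Lagrangian:
  L(x, lambda) = (1/2) x^T Q x + c^T x + lambda^T (A x - b)
Stationarity (grad_x L = 0): Q x + c + A^T lambda = 0.
Primal feasibility: A x = b.

This gives the KKT block system:
  [ Q   A^T ] [ x     ]   [-c ]
  [ A    0  ] [ lambda ] = [ b ]

Solving the linear system:
  x*      = (1.3305, 1.909, -0.3593)
  lambda* = (3.4435)
  f(x*)   = 14.0191

x* = (1.3305, 1.909, -0.3593), lambda* = (3.4435)


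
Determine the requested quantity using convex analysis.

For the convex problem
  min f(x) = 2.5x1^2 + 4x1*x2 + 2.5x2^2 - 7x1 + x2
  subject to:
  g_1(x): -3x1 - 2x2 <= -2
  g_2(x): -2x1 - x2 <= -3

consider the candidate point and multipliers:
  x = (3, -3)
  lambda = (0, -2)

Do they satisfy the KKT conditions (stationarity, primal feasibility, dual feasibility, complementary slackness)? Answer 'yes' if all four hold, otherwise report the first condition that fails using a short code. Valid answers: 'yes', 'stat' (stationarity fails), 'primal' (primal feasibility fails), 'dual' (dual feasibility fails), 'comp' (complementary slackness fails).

Gradient of f: grad f(x) = Q x + c = (-4, -2)
Constraint values g_i(x) = a_i^T x - b_i:
  g_1((3, -3)) = -1
  g_2((3, -3)) = 0
Stationarity residual: grad f(x) + sum_i lambda_i a_i = (0, 0)
  -> stationarity OK
Primal feasibility (all g_i <= 0): OK
Dual feasibility (all lambda_i >= 0): FAILS
Complementary slackness (lambda_i * g_i(x) = 0 for all i): OK

Verdict: the first failing condition is dual_feasibility -> dual.

dual


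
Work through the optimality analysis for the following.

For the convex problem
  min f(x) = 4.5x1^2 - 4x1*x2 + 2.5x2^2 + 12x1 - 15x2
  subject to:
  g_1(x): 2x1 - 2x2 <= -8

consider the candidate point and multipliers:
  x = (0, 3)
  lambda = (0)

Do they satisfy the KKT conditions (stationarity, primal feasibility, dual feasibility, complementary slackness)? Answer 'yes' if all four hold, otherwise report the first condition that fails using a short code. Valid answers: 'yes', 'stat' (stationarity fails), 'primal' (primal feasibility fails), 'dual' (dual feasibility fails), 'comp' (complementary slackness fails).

Gradient of f: grad f(x) = Q x + c = (0, 0)
Constraint values g_i(x) = a_i^T x - b_i:
  g_1((0, 3)) = 2
Stationarity residual: grad f(x) + sum_i lambda_i a_i = (0, 0)
  -> stationarity OK
Primal feasibility (all g_i <= 0): FAILS
Dual feasibility (all lambda_i >= 0): OK
Complementary slackness (lambda_i * g_i(x) = 0 for all i): OK

Verdict: the first failing condition is primal_feasibility -> primal.

primal


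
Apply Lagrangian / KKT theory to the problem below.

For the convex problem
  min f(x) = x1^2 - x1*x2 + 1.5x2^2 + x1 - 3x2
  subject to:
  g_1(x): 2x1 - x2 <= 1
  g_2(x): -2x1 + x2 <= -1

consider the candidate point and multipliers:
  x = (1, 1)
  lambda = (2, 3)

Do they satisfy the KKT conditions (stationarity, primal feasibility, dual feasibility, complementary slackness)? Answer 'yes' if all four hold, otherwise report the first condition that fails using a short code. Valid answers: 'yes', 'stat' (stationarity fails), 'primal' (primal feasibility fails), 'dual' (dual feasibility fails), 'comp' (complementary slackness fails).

Gradient of f: grad f(x) = Q x + c = (2, -1)
Constraint values g_i(x) = a_i^T x - b_i:
  g_1((1, 1)) = 0
  g_2((1, 1)) = 0
Stationarity residual: grad f(x) + sum_i lambda_i a_i = (0, 0)
  -> stationarity OK
Primal feasibility (all g_i <= 0): OK
Dual feasibility (all lambda_i >= 0): OK
Complementary slackness (lambda_i * g_i(x) = 0 for all i): OK

Verdict: yes, KKT holds.

yes


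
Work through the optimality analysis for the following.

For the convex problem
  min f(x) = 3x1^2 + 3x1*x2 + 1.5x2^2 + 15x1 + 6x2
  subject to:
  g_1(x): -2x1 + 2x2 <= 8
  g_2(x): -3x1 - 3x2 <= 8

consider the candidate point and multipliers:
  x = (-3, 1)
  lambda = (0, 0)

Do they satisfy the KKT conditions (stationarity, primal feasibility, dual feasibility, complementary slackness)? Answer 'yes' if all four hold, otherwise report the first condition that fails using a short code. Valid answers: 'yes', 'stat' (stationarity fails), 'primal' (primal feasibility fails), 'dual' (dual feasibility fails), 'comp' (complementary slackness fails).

Gradient of f: grad f(x) = Q x + c = (0, 0)
Constraint values g_i(x) = a_i^T x - b_i:
  g_1((-3, 1)) = 0
  g_2((-3, 1)) = -2
Stationarity residual: grad f(x) + sum_i lambda_i a_i = (0, 0)
  -> stationarity OK
Primal feasibility (all g_i <= 0): OK
Dual feasibility (all lambda_i >= 0): OK
Complementary slackness (lambda_i * g_i(x) = 0 for all i): OK

Verdict: yes, KKT holds.

yes


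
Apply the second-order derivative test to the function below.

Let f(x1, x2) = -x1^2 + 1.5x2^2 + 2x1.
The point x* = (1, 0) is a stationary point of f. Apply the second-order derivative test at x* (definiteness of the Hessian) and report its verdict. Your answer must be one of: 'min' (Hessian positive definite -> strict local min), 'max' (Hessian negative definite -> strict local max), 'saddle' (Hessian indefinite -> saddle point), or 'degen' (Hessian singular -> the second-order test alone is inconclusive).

Compute the Hessian H = grad^2 f:
  H = [[-2, 0], [0, 3]]
Verify stationarity: grad f(x*) = H x* + g = (0, 0).
Eigenvalues of H: -2, 3.
Eigenvalues have mixed signs, so H is indefinite -> x* is a saddle point.

saddle


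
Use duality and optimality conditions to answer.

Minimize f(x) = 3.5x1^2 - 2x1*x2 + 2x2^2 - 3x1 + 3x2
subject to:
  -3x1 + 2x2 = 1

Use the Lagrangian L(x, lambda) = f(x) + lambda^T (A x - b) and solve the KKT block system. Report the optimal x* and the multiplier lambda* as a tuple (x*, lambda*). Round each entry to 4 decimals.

Form the Lagrangian:
  L(x, lambda) = (1/2) x^T Q x + c^T x + lambda^T (A x - b)
Stationarity (grad_x L = 0): Q x + c + A^T lambda = 0.
Primal feasibility: A x = b.

This gives the KKT block system:
  [ Q   A^T ] [ x     ]   [-c ]
  [ A    0  ] [ lambda ] = [ b ]

Solving the linear system:
  x*      = (-0.35, -0.025)
  lambda* = (-1.8)
  f(x*)   = 1.3875

x* = (-0.35, -0.025), lambda* = (-1.8)


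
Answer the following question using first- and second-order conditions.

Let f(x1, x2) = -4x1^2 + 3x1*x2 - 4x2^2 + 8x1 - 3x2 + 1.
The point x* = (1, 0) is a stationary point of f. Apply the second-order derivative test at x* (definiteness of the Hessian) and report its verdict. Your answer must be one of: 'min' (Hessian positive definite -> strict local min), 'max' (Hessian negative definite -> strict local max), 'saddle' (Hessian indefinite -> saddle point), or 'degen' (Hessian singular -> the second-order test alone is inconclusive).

Compute the Hessian H = grad^2 f:
  H = [[-8, 3], [3, -8]]
Verify stationarity: grad f(x*) = H x* + g = (0, 0).
Eigenvalues of H: -11, -5.
Both eigenvalues < 0, so H is negative definite -> x* is a strict local max.

max


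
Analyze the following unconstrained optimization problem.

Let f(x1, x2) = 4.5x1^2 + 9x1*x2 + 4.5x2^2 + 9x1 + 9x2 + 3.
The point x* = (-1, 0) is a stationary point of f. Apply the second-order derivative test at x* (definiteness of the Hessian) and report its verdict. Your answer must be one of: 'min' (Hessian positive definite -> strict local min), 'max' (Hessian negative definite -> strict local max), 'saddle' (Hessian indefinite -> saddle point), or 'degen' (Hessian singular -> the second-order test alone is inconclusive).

Compute the Hessian H = grad^2 f:
  H = [[9, 9], [9, 9]]
Verify stationarity: grad f(x*) = H x* + g = (0, 0).
Eigenvalues of H: 0, 18.
H has a zero eigenvalue (singular; positive semidefinite but not definite), so H is neither positive definite, negative definite, nor indefinite. The second-order test alone is inconclusive -> degen.
(Indeed, f is constant along the null direction of H through x*, so x* is not a strict local extremum.)

degen


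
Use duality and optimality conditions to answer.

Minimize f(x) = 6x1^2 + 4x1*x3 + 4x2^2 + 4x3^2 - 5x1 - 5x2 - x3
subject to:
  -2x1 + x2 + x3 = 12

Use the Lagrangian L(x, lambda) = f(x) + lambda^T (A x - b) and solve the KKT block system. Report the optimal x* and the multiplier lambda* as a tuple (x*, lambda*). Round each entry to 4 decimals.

Form the Lagrangian:
  L(x, lambda) = (1/2) x^T Q x + c^T x + lambda^T (A x - b)
Stationarity (grad_x L = 0): Q x + c + A^T lambda = 0.
Primal feasibility: A x = b.

This gives the KKT block system:
  [ Q   A^T ] [ x     ]   [-c ]
  [ A    0  ] [ lambda ] = [ b ]

Solving the linear system:
  x*      = (-3.0857, 2.3929, 3.4357)
  lambda* = (-14.1429)
  f(x*)   = 84.8714

x* = (-3.0857, 2.3929, 3.4357), lambda* = (-14.1429)


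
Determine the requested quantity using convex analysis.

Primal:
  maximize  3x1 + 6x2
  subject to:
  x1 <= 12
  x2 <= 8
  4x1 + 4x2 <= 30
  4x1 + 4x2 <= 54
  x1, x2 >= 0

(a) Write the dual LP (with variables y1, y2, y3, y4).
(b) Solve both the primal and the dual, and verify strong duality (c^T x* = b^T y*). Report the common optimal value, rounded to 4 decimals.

The standard primal-dual pair for 'max c^T x s.t. A x <= b, x >= 0' is:
  Dual:  min b^T y  s.t.  A^T y >= c,  y >= 0.

So the dual LP is:
  minimize  12y1 + 8y2 + 30y3 + 54y4
  subject to:
    y1 + 4y3 + 4y4 >= 3
    y2 + 4y3 + 4y4 >= 6
    y1, y2, y3, y4 >= 0

Solving the primal: x* = (0, 7.5).
  primal value c^T x* = 45.
Solving the dual: y* = (0, 0, 1.5, 0).
  dual value b^T y* = 45.
Strong duality: c^T x* = b^T y*. Confirmed.

45


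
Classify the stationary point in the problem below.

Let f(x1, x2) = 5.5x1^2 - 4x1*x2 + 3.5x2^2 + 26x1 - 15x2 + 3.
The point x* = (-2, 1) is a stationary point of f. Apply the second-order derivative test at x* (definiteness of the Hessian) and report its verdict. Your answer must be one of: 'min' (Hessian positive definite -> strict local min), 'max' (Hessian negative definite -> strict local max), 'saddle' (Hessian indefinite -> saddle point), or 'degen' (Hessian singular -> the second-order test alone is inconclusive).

Compute the Hessian H = grad^2 f:
  H = [[11, -4], [-4, 7]]
Verify stationarity: grad f(x*) = H x* + g = (0, 0).
Eigenvalues of H: 4.5279, 13.4721.
Both eigenvalues > 0, so H is positive definite -> x* is a strict local min.

min


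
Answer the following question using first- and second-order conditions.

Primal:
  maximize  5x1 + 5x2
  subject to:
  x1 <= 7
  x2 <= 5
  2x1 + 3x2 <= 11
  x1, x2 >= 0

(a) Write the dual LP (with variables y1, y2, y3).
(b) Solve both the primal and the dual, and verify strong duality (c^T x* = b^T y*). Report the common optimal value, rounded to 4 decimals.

The standard primal-dual pair for 'max c^T x s.t. A x <= b, x >= 0' is:
  Dual:  min b^T y  s.t.  A^T y >= c,  y >= 0.

So the dual LP is:
  minimize  7y1 + 5y2 + 11y3
  subject to:
    y1 + 2y3 >= 5
    y2 + 3y3 >= 5
    y1, y2, y3 >= 0

Solving the primal: x* = (5.5, 0).
  primal value c^T x* = 27.5.
Solving the dual: y* = (0, 0, 2.5).
  dual value b^T y* = 27.5.
Strong duality: c^T x* = b^T y*. Confirmed.

27.5


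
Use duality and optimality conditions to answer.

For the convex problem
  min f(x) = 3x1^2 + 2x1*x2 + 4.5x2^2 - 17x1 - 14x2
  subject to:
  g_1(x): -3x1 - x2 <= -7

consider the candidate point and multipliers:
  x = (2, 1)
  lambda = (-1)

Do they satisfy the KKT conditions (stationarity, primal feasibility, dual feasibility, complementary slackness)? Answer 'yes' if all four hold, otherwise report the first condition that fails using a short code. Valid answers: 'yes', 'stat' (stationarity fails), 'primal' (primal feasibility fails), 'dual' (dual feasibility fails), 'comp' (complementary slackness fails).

Gradient of f: grad f(x) = Q x + c = (-3, -1)
Constraint values g_i(x) = a_i^T x - b_i:
  g_1((2, 1)) = 0
Stationarity residual: grad f(x) + sum_i lambda_i a_i = (0, 0)
  -> stationarity OK
Primal feasibility (all g_i <= 0): OK
Dual feasibility (all lambda_i >= 0): FAILS
Complementary slackness (lambda_i * g_i(x) = 0 for all i): OK

Verdict: the first failing condition is dual_feasibility -> dual.

dual


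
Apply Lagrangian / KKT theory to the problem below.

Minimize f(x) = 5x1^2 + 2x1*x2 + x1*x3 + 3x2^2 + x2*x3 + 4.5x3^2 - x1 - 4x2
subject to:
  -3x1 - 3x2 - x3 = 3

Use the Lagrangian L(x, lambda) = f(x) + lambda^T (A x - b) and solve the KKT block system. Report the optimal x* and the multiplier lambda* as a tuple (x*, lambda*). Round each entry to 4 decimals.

Form the Lagrangian:
  L(x, lambda) = (1/2) x^T Q x + c^T x + lambda^T (A x - b)
Stationarity (grad_x L = 0): Q x + c + A^T lambda = 0.
Primal feasibility: A x = b.

This gives the KKT block system:
  [ Q   A^T ] [ x     ]   [-c ]
  [ A    0  ] [ lambda ] = [ b ]

Solving the linear system:
  x*      = (-0.5638, -0.3776, -0.1757)
  lambda* = (-2.523)
  f(x*)   = 4.8217

x* = (-0.5638, -0.3776, -0.1757), lambda* = (-2.523)


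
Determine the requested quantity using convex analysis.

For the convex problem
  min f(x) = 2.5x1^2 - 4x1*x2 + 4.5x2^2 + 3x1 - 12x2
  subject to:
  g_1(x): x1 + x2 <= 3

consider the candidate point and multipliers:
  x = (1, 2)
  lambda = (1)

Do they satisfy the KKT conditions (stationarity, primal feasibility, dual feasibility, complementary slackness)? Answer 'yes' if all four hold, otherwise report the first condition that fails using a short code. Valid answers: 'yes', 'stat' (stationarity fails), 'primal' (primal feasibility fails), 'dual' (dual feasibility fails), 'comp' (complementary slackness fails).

Gradient of f: grad f(x) = Q x + c = (0, 2)
Constraint values g_i(x) = a_i^T x - b_i:
  g_1((1, 2)) = 0
Stationarity residual: grad f(x) + sum_i lambda_i a_i = (1, 3)
  -> stationarity FAILS
Primal feasibility (all g_i <= 0): OK
Dual feasibility (all lambda_i >= 0): OK
Complementary slackness (lambda_i * g_i(x) = 0 for all i): OK

Verdict: the first failing condition is stationarity -> stat.

stat


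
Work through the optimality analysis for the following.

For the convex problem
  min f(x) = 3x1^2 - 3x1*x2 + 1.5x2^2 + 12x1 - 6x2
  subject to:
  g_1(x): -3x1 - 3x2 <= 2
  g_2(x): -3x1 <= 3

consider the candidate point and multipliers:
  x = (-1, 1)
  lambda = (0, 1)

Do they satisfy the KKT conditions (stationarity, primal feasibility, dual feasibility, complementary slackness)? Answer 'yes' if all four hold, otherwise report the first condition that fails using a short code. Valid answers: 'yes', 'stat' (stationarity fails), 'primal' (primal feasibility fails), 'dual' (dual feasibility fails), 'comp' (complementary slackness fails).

Gradient of f: grad f(x) = Q x + c = (3, 0)
Constraint values g_i(x) = a_i^T x - b_i:
  g_1((-1, 1)) = -2
  g_2((-1, 1)) = 0
Stationarity residual: grad f(x) + sum_i lambda_i a_i = (0, 0)
  -> stationarity OK
Primal feasibility (all g_i <= 0): OK
Dual feasibility (all lambda_i >= 0): OK
Complementary slackness (lambda_i * g_i(x) = 0 for all i): OK

Verdict: yes, KKT holds.

yes


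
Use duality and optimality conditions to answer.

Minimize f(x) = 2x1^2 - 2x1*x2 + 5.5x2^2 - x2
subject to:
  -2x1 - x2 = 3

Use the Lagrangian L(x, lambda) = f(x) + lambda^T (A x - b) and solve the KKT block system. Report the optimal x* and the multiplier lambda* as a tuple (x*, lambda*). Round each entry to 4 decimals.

Form the Lagrangian:
  L(x, lambda) = (1/2) x^T Q x + c^T x + lambda^T (A x - b)
Stationarity (grad_x L = 0): Q x + c + A^T lambda = 0.
Primal feasibility: A x = b.

This gives the KKT block system:
  [ Q   A^T ] [ x     ]   [-c ]
  [ A    0  ] [ lambda ] = [ b ]

Solving the linear system:
  x*      = (-1.3214, -0.3571)
  lambda* = (-2.2857)
  f(x*)   = 3.6071

x* = (-1.3214, -0.3571), lambda* = (-2.2857)


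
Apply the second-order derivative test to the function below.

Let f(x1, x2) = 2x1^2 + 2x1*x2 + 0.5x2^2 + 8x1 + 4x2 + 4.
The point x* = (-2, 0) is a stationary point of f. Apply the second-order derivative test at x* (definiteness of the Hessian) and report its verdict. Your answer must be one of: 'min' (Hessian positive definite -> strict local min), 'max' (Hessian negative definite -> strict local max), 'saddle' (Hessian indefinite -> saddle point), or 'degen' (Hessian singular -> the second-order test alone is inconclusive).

Compute the Hessian H = grad^2 f:
  H = [[4, 2], [2, 1]]
Verify stationarity: grad f(x*) = H x* + g = (0, 0).
Eigenvalues of H: 0, 5.
H has a zero eigenvalue (singular; positive semidefinite but not definite), so H is neither positive definite, negative definite, nor indefinite. The second-order test alone is inconclusive -> degen.
(Indeed, f is constant along the null direction of H through x*, so x* is not a strict local extremum.)

degen


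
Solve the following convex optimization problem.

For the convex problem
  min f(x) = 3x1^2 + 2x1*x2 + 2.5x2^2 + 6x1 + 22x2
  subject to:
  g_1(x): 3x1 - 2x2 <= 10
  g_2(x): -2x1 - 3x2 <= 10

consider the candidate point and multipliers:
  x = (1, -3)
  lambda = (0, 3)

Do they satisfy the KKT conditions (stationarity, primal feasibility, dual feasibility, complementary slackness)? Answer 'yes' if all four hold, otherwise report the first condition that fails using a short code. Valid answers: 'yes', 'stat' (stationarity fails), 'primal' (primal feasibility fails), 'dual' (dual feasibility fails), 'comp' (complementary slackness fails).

Gradient of f: grad f(x) = Q x + c = (6, 9)
Constraint values g_i(x) = a_i^T x - b_i:
  g_1((1, -3)) = -1
  g_2((1, -3)) = -3
Stationarity residual: grad f(x) + sum_i lambda_i a_i = (0, 0)
  -> stationarity OK
Primal feasibility (all g_i <= 0): OK
Dual feasibility (all lambda_i >= 0): OK
Complementary slackness (lambda_i * g_i(x) = 0 for all i): FAILS

Verdict: the first failing condition is complementary_slackness -> comp.

comp


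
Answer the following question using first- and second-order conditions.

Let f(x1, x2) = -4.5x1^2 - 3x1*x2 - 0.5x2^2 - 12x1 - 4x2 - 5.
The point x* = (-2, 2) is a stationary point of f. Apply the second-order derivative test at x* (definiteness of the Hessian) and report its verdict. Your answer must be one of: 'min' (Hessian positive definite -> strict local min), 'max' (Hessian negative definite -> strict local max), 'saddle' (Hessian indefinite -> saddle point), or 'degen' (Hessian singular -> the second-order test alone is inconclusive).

Compute the Hessian H = grad^2 f:
  H = [[-9, -3], [-3, -1]]
Verify stationarity: grad f(x*) = H x* + g = (0, 0).
Eigenvalues of H: -10, 0.
H has a zero eigenvalue (singular; negative semidefinite but not definite), so H is neither positive definite, negative definite, nor indefinite. The second-order test alone is inconclusive -> degen.
(Indeed, f is constant along the null direction of H through x*, so x* is not a strict local extremum.)

degen


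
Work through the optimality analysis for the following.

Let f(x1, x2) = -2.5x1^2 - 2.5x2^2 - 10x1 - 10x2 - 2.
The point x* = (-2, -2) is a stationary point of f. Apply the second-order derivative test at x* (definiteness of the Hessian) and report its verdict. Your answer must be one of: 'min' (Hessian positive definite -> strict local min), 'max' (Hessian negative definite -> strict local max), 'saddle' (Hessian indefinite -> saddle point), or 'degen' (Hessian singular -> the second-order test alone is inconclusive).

Compute the Hessian H = grad^2 f:
  H = [[-5, 0], [0, -5]]
Verify stationarity: grad f(x*) = H x* + g = (0, 0).
Eigenvalues of H: -5, -5.
Both eigenvalues < 0, so H is negative definite -> x* is a strict local max.

max


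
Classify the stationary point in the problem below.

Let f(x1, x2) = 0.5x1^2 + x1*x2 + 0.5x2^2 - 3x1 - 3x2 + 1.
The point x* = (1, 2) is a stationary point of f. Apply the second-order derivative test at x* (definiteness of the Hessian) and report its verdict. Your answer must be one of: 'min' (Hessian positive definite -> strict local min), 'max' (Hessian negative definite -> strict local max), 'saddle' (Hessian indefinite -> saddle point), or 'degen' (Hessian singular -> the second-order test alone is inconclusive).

Compute the Hessian H = grad^2 f:
  H = [[1, 1], [1, 1]]
Verify stationarity: grad f(x*) = H x* + g = (0, 0).
Eigenvalues of H: 0, 2.
H has a zero eigenvalue (singular; positive semidefinite but not definite), so H is neither positive definite, negative definite, nor indefinite. The second-order test alone is inconclusive -> degen.
(Indeed, f is constant along the null direction of H through x*, so x* is not a strict local extremum.)

degen


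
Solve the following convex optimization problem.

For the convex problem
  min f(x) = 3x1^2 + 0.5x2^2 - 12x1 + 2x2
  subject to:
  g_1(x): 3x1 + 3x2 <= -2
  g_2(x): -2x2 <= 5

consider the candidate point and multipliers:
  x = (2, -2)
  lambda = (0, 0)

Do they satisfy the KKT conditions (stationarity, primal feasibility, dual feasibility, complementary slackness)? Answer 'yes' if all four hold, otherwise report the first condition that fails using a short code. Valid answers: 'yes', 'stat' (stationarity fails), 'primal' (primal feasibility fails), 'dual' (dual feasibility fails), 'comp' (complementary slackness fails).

Gradient of f: grad f(x) = Q x + c = (0, 0)
Constraint values g_i(x) = a_i^T x - b_i:
  g_1((2, -2)) = 2
  g_2((2, -2)) = -1
Stationarity residual: grad f(x) + sum_i lambda_i a_i = (0, 0)
  -> stationarity OK
Primal feasibility (all g_i <= 0): FAILS
Dual feasibility (all lambda_i >= 0): OK
Complementary slackness (lambda_i * g_i(x) = 0 for all i): OK

Verdict: the first failing condition is primal_feasibility -> primal.

primal
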